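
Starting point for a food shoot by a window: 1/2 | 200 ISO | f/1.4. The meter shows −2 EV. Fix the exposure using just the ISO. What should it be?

ISO 800

Underexposed by 2 stops → need 2 stops brighter.
ISO: 200 → 400 → 800.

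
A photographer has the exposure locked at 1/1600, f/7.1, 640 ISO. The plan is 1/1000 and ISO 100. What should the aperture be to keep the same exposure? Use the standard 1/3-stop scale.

Shutter speed: 1/1600 → 1/1250 → 1/1000 — 2/3 stop slower (brighter).
ISO: 640 → 500 → 400 → 320 → 250 → 200 → 160 → 125 → 100 — 2 2/3 stops dropped (darker).
Net change so far: 2 stops darker. Offset with the aperture: f/7.1 → f/6.3 → f/5.6 → f/5 → f/4.5 → f/4 → f/3.5.

f/3.5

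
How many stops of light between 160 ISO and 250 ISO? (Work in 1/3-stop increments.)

160 → 200 → 250 — count the steps: 2 third-stops = 2/3 stop.

2/3 stop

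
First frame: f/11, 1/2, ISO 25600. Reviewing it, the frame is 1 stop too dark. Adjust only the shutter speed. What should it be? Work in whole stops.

Underexposed by 1 stop → need 1 stop brighter.
Shutter speed: 1/2 → 1.

1 s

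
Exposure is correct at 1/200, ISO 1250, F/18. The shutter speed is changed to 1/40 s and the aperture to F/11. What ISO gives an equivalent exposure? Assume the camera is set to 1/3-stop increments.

Shutter speed: 1/200 → 1/160 → 1/125 → 1/100 → 1/80 → 1/60 → 1/50 → 1/40 — 2 1/3 stops longer (brighter).
Aperture: f/18 → f/16 → f/14 → f/13 → f/11 — 1 1/3 stops larger aperture (brighter).
Net change so far: 3 2/3 stops brighter. Offset with the ISO: 1250 → 1000 → 800 → 640 → 500 → 400 → 320 → 250 → 200 → 160 → 125 → 100.

ISO 100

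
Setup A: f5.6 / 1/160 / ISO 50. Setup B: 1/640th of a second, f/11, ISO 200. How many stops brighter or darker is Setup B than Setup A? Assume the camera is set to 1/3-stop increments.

Aperture: f/5.6 → f/6.3 → f/7.1 → f/8 → f/9 → f/10 → f/11 — 2 stops smaller aperture (darker).
Shutter speed: 1/160 → 1/200 → 1/250 → 1/320 → 1/400 → 1/500 → 1/640 — 2 stops faster (darker).
ISO: 50 → 64 → 80 → 100 → 125 → 160 → 200 — 2 stops raised (brighter).
Net: −2 −2 +2 = −2 stops.

2 stops darker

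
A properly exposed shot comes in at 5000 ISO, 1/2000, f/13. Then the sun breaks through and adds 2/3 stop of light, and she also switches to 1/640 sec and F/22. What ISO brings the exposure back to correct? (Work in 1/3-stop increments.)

Scene light: 2/3 stop brighter.
Shutter speed: 1/2000 → 1/1600 → 1/1250 → 1/1000 → 1/800 → 1/640 — 1 2/3 stops longer (brighter).
Aperture: f/13 → f/14 → f/16 → f/18 → f/20 → f/22 — 1 2/3 stops smaller aperture (darker).
Net so far: 2/3 stop brighter. ISO: 5000 → 4000 → 3200.

ISO 3200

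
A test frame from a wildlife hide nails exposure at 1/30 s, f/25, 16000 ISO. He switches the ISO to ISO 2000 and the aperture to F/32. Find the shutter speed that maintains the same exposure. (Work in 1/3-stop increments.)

0.4 s

ISO: 16000 → 12800 → 10000 → 8000 → 6400 → 5000 → 4000 → 3200 → 2500 → 2000 — 3 stops dropped (darker).
Aperture: f/25 → f/29 → f/32 — 2/3 stop narrower (darker).
Net change so far: 3 2/3 stops darker. Offset with the shutter speed: 1/30 → 1/25 → 1/20 → 1/15 → 1/13 → 1/10 → 1/8 → 1/6 → 1/5 → 1/4 → 0.3 → 0.4.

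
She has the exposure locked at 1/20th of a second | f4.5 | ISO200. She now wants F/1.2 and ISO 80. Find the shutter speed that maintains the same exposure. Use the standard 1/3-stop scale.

1/100s

Aperture: f/4.5 → f/4 → f/3.5 → f/3.2 → f/2.8 → f/2.5 → f/2.2 → f/2 → f/1.8 → f/1.6 → f/1.4 → f/1.2 — 3 2/3 stops wider (brighter).
ISO: 200 → 160 → 125 → 100 → 80 — 1 1/3 stops lower (darker).
Net change so far: 2 1/3 stops brighter. Offset with the shutter speed: 1/20 → 1/25 → 1/30 → 1/40 → 1/50 → 1/60 → 1/80 → 1/100.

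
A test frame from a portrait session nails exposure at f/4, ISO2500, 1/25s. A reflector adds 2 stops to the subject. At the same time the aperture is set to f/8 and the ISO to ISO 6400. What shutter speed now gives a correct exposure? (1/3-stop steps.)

Scene light: 2 stops brighter.
Aperture: f/4 → f/4.5 → f/5 → f/5.6 → f/6.3 → f/7.1 → f/8 — 2 stops stopped down (darker).
ISO: 2500 → 3200 → 4000 → 5000 → 6400 — 1 1/3 stops raised (brighter).
Net so far: 1 1/3 stops brighter. Shutter speed: 1/25 → 1/30 → 1/40 → 1/50 → 1/60.

1/60s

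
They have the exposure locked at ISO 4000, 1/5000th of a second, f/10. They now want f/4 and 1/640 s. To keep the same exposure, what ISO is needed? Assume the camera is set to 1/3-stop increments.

ISO 80

Aperture: f/10 → f/9 → f/8 → f/7.1 → f/6.3 → f/5.6 → f/5 → f/4.5 → f/4 — 2 2/3 stops wider (brighter).
Shutter speed: 1/5000 → 1/4000 → 1/3200 → 1/2500 → 1/2000 → 1/1600 → 1/1250 → 1/1000 → 1/800 → 1/640 — 3 stops slower (brighter).
Net change so far: 5 2/3 stops brighter. Offset with the ISO: 4000 → 3200 → 2500 → 2000 → 1600 → 1250 → 1000 → 800 → 640 → 500 → 400 → 320 → 250 → 200 → 160 → 125 → 100 → 80.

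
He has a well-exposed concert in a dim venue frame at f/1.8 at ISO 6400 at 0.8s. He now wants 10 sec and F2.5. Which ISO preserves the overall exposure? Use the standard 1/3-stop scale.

ISO 1000

Shutter speed: 0.8 → 1 → 1.3 → 1.6 → 2 → 2.5 → 3.2 → 4 → 5 → 6 → 8 → 10 — 3 2/3 stops longer (brighter).
Aperture: f/1.8 → f/2 → f/2.2 → f/2.5 — 1 stop narrower (darker).
Net change so far: 2 2/3 stops brighter. Offset with the ISO: 6400 → 5000 → 4000 → 3200 → 2500 → 2000 → 1600 → 1250 → 1000.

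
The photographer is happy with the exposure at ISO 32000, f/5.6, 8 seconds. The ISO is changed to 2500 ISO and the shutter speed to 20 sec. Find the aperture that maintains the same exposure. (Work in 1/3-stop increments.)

ISO: 32000 → 25600 → 20000 → 16000 → 12800 → 10000 → 8000 → 6400 → 5000 → 4000 → 3200 → 2500 — 3 2/3 stops lower (darker).
Shutter speed: 8 → 10 → 13 → 15 → 20 — 1 1/3 stops longer (brighter).
Net change so far: 2 1/3 stops darker. Offset with the aperture: f/5.6 → f/5 → f/4.5 → f/4 → f/3.5 → f/3.2 → f/2.8 → f/2.5.

f/2.5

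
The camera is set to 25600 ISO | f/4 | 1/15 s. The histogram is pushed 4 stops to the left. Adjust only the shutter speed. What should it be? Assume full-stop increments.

Underexposed by 4 stops → need 4 stops brighter.
Shutter speed: 1/15 → 1/8 → 1/4 → 1/2 → 1.

1 s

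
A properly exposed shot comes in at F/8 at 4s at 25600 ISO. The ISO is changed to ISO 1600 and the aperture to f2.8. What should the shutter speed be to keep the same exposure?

8 s

ISO: 25600 → 12800 → 6400 → 3200 → 1600 — 4 stops dropped (darker).
Aperture: f/8 → f/5.6 → f/4 → f/2.8 — 3 stops wider (brighter).
Net change so far: 1 stop darker. Offset with the shutter speed: 4 → 8.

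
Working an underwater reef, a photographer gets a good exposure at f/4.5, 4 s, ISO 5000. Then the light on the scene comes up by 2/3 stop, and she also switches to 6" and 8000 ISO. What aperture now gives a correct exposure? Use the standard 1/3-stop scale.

Scene light: 2/3 stop brighter.
Shutter speed: 4 → 5 → 6 — 2/3 stop slower (brighter).
ISO: 5000 → 6400 → 8000 — 2/3 stop raised (brighter).
Net so far: 2 stops brighter. Aperture: f/4.5 → f/5 → f/5.6 → f/6.3 → f/7.1 → f/8 → f/9.

f/9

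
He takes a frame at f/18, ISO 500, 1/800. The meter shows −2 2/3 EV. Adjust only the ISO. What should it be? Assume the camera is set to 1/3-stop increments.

ISO 3200

Underexposed by 2 2/3 stops → need 2 2/3 stops brighter.
ISO: 500 → 640 → 800 → 1000 → 1250 → 1600 → 2000 → 2500 → 3200.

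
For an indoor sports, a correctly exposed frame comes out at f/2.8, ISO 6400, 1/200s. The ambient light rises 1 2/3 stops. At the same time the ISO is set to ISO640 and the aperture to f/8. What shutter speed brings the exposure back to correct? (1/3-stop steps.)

Scene light: 1 2/3 stops brighter.
ISO: 6400 → 5000 → 4000 → 3200 → 2500 → 2000 → 1600 → 1250 → 1000 → 800 → 640 — 3 1/3 stops lower (darker).
Aperture: f/2.8 → f/3.2 → f/3.5 → f/4 → f/4.5 → f/5 → f/5.6 → f/6.3 → f/7.1 → f/8 — 3 stops narrower (darker).
Net so far: 4 2/3 stops darker. Shutter speed: 1/200 → 1/160 → 1/125 → 1/100 → 1/80 → 1/60 → 1/50 → 1/40 → 1/30 → 1/25 → 1/20 → 1/15 → 1/13 → 1/10 → 1/8.

1/8s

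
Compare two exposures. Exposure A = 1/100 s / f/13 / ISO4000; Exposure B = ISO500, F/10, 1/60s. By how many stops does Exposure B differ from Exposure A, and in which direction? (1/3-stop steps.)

1 2/3 stops darker

Aperture: f/13 → f/11 → f/10 — 2/3 stop opened up (brighter).
Shutter speed: 1/100 → 1/80 → 1/60 — 2/3 stop slower (brighter).
ISO: 4000 → 3200 → 2500 → 2000 → 1600 → 1250 → 1000 → 800 → 640 → 500 — 3 stops dropped (darker).
Net: +2/3 +2/3 −3 = −1 2/3 stops.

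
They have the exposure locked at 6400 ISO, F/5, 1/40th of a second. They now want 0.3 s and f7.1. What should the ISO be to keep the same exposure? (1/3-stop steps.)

Shutter speed: 1/40 → 1/30 → 1/25 → 1/20 → 1/15 → 1/13 → 1/10 → 1/8 → 1/6 → 1/5 → 1/4 → 0.3 — 3 2/3 stops slower (brighter).
Aperture: f/5 → f/5.6 → f/6.3 → f/7.1 — 1 stop narrower (darker).
Net change so far: 2 2/3 stops brighter. Offset with the ISO: 6400 → 5000 → 4000 → 3200 → 2500 → 2000 → 1600 → 1250 → 1000.

ISO 1000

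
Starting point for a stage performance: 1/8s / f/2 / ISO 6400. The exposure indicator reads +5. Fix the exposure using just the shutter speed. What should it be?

Overexposed by 5 stops → need 5 stops darker.
Shutter speed: 1/8 → 1/15 → 1/30 → 1/60 → 1/125 → 1/250.

1/250s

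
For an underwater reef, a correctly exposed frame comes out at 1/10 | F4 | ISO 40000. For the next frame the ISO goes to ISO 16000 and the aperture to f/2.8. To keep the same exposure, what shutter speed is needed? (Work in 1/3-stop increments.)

1/8s

ISO: 40000 → 32000 → 25600 → 20000 → 16000 — 1 1/3 stops dropped (darker).
Aperture: f/4 → f/3.5 → f/3.2 → f/2.8 — 1 stop opened up (brighter).
Net change so far: 1/3 stop darker. Offset with the shutter speed: 1/10 → 1/8.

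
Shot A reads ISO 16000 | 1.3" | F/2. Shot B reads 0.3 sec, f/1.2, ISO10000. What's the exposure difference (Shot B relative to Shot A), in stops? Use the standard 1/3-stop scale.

1 1/3 stops darker

Aperture: f/2 → f/1.8 → f/1.6 → f/1.4 → f/1.2 — 1 1/3 stops opened up (brighter).
Shutter speed: 1.3 → 1 → 0.8 → 0.6 → 0.5 → 0.4 → 0.3 — 2 stops faster (darker).
ISO: 16000 → 12800 → 10000 — 2/3 stop dropped (darker).
Net: +1 1/3 −2 −2/3 = −1 1/3 stops.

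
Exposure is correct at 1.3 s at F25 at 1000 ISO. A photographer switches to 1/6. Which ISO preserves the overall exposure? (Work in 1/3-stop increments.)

Shutter speed: 1.3 → 1 → 0.8 → 0.6 → 0.5 → 0.4 → 0.3 → 1/4 → 1/5 → 1/6 — 3 stops shorter (darker).
Need 3 stops brighter from the ISO: 1000 → 1250 → 1600 → 2000 → 2500 → 3200 → 4000 → 5000 → 6400 → 8000.

ISO 8000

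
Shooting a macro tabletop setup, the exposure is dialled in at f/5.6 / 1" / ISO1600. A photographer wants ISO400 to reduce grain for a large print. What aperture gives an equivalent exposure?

f/2.8

ISO: 1600 → 800 → 400 — 2 stops lower (darker).
Need 2 stops brighter from the aperture: f/5.6 → f/4 → f/2.8.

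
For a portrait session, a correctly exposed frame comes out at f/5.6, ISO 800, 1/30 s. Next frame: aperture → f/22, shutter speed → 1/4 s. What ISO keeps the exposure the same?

Aperture: f/5.6 → f/8 → f/11 → f/16 → f/22 — 4 stops stopped down (darker).
Shutter speed: 1/30 → 1/15 → 1/8 → 1/4 — 3 stops longer (brighter).
Net change so far: 1 stop darker. Offset with the ISO: 800 → 1600.

ISO 1600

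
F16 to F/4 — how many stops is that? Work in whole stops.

4 stops

f/16 → f/11 → f/8 → f/5.6 → f/4 — count the steps: 4 stops.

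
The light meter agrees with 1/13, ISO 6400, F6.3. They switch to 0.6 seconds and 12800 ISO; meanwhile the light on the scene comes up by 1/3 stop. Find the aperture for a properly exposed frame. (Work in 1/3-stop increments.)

f/29

Scene light: 1/3 stop brighter.
Shutter speed: 1/13 → 1/10 → 1/8 → 1/6 → 1/5 → 1/4 → 0.3 → 0.4 → 0.5 → 0.6 — 3 stops slower (brighter).
ISO: 6400 → 8000 → 10000 → 12800 — 1 stop higher (brighter).
Net so far: 4 1/3 stops brighter. Aperture: f/6.3 → f/7.1 → f/8 → f/9 → f/10 → f/11 → f/13 → f/14 → f/16 → f/18 → f/20 → f/22 → f/25 → f/29.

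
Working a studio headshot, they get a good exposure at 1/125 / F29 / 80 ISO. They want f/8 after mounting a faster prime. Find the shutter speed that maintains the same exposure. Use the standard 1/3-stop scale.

Aperture: f/29 → f/25 → f/22 → f/20 → f/18 → f/16 → f/14 → f/13 → f/11 → f/10 → f/9 → f/8 — 3 2/3 stops opened up (brighter).
Need 3 2/3 stops darker from the shutter speed: 1/125 → 1/160 → 1/200 → 1/250 → 1/320 → 1/400 → 1/500 → 1/640 → 1/800 → 1/1000 → 1/1250 → 1/1600.

1/1600s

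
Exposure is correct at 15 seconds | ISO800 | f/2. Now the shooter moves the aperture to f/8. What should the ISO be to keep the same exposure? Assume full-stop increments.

ISO 12800

Aperture: f/2 → f/2.8 → f/4 → f/5.6 → f/8 — 4 stops smaller aperture (darker).
Need 4 stops brighter from the ISO: 800 → 1600 → 3200 → 6400 → 12800.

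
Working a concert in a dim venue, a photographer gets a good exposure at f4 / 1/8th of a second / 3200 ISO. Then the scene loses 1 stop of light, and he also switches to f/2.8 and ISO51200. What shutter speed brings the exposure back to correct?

Scene light: 1 stop darker.
Aperture: f/4 → f/2.8 — 1 stop larger aperture (brighter).
ISO: 3200 → 6400 → 12800 → 25600 → 51200 — 4 stops higher (brighter).
Net so far: 4 stops brighter. Shutter speed: 1/8 → 1/15 → 1/30 → 1/60 → 1/125.

1/125s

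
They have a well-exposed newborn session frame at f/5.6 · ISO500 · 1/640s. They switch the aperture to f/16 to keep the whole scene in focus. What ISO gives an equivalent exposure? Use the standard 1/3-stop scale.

Aperture: f/5.6 → f/6.3 → f/7.1 → f/8 → f/9 → f/10 → f/11 → f/13 → f/14 → f/16 — 3 stops smaller aperture (darker).
Need 3 stops brighter from the ISO: 500 → 640 → 800 → 1000 → 1250 → 1600 → 2000 → 2500 → 3200 → 4000.

ISO 4000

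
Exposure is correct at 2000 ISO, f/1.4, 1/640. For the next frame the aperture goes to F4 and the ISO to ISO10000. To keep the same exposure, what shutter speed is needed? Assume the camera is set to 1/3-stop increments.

1/400s

Aperture: f/1.4 → f/1.6 → f/1.8 → f/2 → f/2.2 → f/2.5 → f/2.8 → f/3.2 → f/3.5 → f/4 — 3 stops narrower (darker).
ISO: 2000 → 2500 → 3200 → 4000 → 5000 → 6400 → 8000 → 10000 — 2 1/3 stops raised (brighter).
Net change so far: 2/3 stop darker. Offset with the shutter speed: 1/640 → 1/500 → 1/400.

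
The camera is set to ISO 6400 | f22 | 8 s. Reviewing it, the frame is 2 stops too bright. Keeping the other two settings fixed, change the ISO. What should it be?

ISO 1600

Overexposed by 2 stops → need 2 stops darker.
ISO: 6400 → 3200 → 1600.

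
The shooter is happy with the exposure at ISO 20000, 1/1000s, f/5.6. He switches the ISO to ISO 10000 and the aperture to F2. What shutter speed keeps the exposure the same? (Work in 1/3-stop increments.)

1/4000s

ISO: 20000 → 16000 → 12800 → 10000 — 1 stop dropped (darker).
Aperture: f/5.6 → f/5 → f/4.5 → f/4 → f/3.5 → f/3.2 → f/2.8 → f/2.5 → f/2.2 → f/2 — 3 stops larger aperture (brighter).
Net change so far: 2 stops brighter. Offset with the shutter speed: 1/1000 → 1/1250 → 1/1600 → 1/2000 → 1/2500 → 1/3200 → 1/4000.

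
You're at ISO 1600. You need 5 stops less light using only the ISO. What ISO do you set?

ISO: 1600 → 800 → 400 → 200 → 100 → 50 — 5 stops dropped (darker).

ISO 50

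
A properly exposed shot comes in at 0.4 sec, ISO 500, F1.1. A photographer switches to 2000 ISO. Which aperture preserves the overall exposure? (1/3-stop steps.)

f/2.2

ISO: 500 → 640 → 800 → 1000 → 1250 → 1600 → 2000 — 2 stops raised (brighter).
Need 2 stops darker from the aperture: f/1.1 → f/1.2 → f/1.4 → f/1.6 → f/1.8 → f/2 → f/2.2.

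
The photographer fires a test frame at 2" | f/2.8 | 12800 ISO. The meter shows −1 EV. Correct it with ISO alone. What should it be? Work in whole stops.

Underexposed by 1 stop → need 1 stop brighter.
ISO: 12800 → 25600.

ISO 25600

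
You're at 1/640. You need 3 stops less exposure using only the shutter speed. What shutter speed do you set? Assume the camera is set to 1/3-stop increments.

1/5000s

Shutter speed: 1/640 → 1/800 → 1/1000 → 1/1250 → 1/1600 → 1/2000 → 1/2500 → 1/3200 → 1/4000 → 1/5000 — 3 stops faster (darker).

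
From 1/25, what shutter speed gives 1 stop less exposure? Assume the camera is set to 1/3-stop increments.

Shutter speed: 1/25 → 1/30 → 1/40 → 1/50 — 1 stop faster (darker).

1/50s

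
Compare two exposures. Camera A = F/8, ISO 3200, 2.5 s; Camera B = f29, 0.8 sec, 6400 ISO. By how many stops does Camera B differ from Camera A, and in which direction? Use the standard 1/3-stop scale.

4 1/3 stops darker

Aperture: f/8 → f/9 → f/10 → f/11 → f/13 → f/14 → f/16 → f/18 → f/20 → f/22 → f/25 → f/29 — 3 2/3 stops stopped down (darker).
Shutter speed: 2.5 → 2 → 1.6 → 1.3 → 1 → 0.8 — 1 2/3 stops faster (darker).
ISO: 3200 → 4000 → 5000 → 6400 — 1 stop higher (brighter).
Net: −3 2/3 −1 2/3 +1 = −4 1/3 stops.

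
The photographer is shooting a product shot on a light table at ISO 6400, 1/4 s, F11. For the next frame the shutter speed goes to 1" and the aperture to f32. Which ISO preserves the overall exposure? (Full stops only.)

ISO 12800

Shutter speed: 1/4 → 1/2 → 1 — 2 stops slower (brighter).
Aperture: f/11 → f/16 → f/22 → f/32 — 3 stops narrower (darker).
Net change so far: 1 stop darker. Offset with the ISO: 6400 → 12800.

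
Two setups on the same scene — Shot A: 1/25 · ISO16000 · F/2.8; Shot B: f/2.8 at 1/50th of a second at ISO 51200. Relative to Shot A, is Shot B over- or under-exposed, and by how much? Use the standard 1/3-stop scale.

Aperture: unchanged.
Shutter speed: 1/25 → 1/30 → 1/40 → 1/50 — 1 stop shorter (darker).
ISO: 16000 → 20000 → 25600 → 32000 → 40000 → 51200 — 1 2/3 stops higher (brighter).
Net: −1 +1 2/3 = +2/3 stops.

2/3 stop brighter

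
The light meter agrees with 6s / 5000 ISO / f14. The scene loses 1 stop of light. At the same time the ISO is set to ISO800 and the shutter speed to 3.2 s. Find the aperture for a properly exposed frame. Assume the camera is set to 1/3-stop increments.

Scene light: 1 stop darker.
ISO: 5000 → 4000 → 3200 → 2500 → 2000 → 1600 → 1250 → 1000 → 800 — 2 2/3 stops dropped (darker).
Shutter speed: 6 → 5 → 4 → 3.2 — 1 stop shorter (darker).
Net so far: 4 2/3 stops darker. Aperture: f/14 → f/13 → f/11 → f/10 → f/9 → f/8 → f/7.1 → f/6.3 → f/5.6 → f/5 → f/4.5 → f/4 → f/3.5 → f/3.2 → f/2.8.

f/2.8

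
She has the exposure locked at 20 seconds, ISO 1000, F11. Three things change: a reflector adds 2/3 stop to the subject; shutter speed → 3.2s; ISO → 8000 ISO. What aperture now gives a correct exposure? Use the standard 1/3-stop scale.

f/16

Scene light: 2/3 stop brighter.
Shutter speed: 20 → 15 → 13 → 10 → 8 → 6 → 5 → 4 → 3.2 — 2 2/3 stops faster (darker).
ISO: 1000 → 1250 → 1600 → 2000 → 2500 → 3200 → 4000 → 5000 → 6400 → 8000 — 3 stops higher (brighter).
Net so far: 1 stop brighter. Aperture: f/11 → f/13 → f/14 → f/16.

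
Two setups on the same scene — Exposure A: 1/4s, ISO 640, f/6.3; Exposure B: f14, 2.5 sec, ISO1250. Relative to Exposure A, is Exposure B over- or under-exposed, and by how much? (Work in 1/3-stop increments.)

2 stops brighter

Aperture: f/6.3 → f/7.1 → f/8 → f/9 → f/10 → f/11 → f/13 → f/14 — 2 1/3 stops smaller aperture (darker).
Shutter speed: 1/4 → 0.3 → 0.4 → 0.5 → 0.6 → 0.8 → 1 → 1.3 → 1.6 → 2 → 2.5 — 3 1/3 stops slower (brighter).
ISO: 640 → 800 → 1000 → 1250 — 1 stop raised (brighter).
Net: −2 1/3 +3 1/3 +1 = +2 stops.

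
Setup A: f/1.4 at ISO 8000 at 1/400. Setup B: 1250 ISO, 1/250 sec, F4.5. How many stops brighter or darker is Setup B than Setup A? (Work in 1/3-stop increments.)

Aperture: f/1.4 → f/1.6 → f/1.8 → f/2 → f/2.2 → f/2.5 → f/2.8 → f/3.2 → f/3.5 → f/4 → f/4.5 — 3 1/3 stops smaller aperture (darker).
Shutter speed: 1/400 → 1/320 → 1/250 — 2/3 stop slower (brighter).
ISO: 8000 → 6400 → 5000 → 4000 → 3200 → 2500 → 2000 → 1600 → 1250 — 2 2/3 stops dropped (darker).
Net: −3 1/3 +2/3 −2 2/3 = −5 1/3 stops.

5 1/3 stops darker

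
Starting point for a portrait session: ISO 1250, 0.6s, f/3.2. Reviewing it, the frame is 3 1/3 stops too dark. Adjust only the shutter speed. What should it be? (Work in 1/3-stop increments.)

Underexposed by 3 1/3 stops → need 3 1/3 stops brighter.
Shutter speed: 0.6 → 0.8 → 1 → 1.3 → 1.6 → 2 → 2.5 → 3.2 → 4 → 5 → 6.

6 s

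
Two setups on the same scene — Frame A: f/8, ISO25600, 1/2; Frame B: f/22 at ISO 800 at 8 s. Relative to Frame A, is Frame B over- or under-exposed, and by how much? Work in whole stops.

4 stops darker

Aperture: f/8 → f/11 → f/16 → f/22 — 3 stops smaller aperture (darker).
Shutter speed: 1/2 → 1 → 2 → 4 → 8 — 4 stops slower (brighter).
ISO: 25600 → 12800 → 6400 → 3200 → 1600 → 800 — 5 stops dropped (darker).
Net: −3 +4 −5 = −4 stops.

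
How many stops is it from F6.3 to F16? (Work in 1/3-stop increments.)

2 2/3 stops

f/6.3 → f/7.1 → f/8 → f/9 → f/10 → f/11 → f/13 → f/14 → f/16 — count the steps: 8 third-stops = 2 2/3 stops.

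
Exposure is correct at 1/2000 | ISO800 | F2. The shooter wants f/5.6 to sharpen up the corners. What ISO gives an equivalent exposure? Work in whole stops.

ISO 6400

Aperture: f/2 → f/2.8 → f/4 → f/5.6 — 3 stops narrower (darker).
Need 3 stops brighter from the ISO: 800 → 1600 → 3200 → 6400.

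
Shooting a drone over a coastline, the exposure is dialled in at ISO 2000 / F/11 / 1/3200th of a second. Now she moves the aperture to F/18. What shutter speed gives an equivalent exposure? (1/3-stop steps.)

1/1250s

Aperture: f/11 → f/13 → f/14 → f/16 → f/18 — 1 1/3 stops narrower (darker).
Need 1 1/3 stops brighter from the shutter speed: 1/3200 → 1/2500 → 1/2000 → 1/1600 → 1/1250.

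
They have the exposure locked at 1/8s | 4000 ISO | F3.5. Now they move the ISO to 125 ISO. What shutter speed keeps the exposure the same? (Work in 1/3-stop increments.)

ISO: 4000 → 3200 → 2500 → 2000 → 1600 → 1250 → 1000 → 800 → 640 → 500 → 400 → 320 → 250 → 200 → 160 → 125 — 5 stops lower (darker).
Need 5 stops brighter from the shutter speed: 1/8 → 1/6 → 1/5 → 1/4 → 0.3 → 0.4 → 0.5 → 0.6 → 0.8 → 1 → 1.3 → 1.6 → 2 → 2.5 → 3.2 → 4.

4 s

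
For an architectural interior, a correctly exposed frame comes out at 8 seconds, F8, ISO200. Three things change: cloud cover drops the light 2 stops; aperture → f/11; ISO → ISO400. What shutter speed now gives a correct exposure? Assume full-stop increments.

Scene light: 2 stops darker.
Aperture: f/8 → f/11 — 1 stop narrower (darker).
ISO: 200 → 400 — 1 stop raised (brighter).
Net so far: 2 stops darker. Shutter speed: 8 → 15 → 30.

30 s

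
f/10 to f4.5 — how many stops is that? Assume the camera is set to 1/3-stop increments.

f/10 → f/9 → f/8 → f/7.1 → f/6.3 → f/5.6 → f/5 → f/4.5 — count the steps: 7 third-stops = 2 1/3 stops.

2 1/3 stops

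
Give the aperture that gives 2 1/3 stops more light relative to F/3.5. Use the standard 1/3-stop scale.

Aperture: f/3.5 → f/3.2 → f/2.8 → f/2.5 → f/2.2 → f/2 → f/1.8 → f/1.6 — 2 1/3 stops opened up (brighter).

f/1.6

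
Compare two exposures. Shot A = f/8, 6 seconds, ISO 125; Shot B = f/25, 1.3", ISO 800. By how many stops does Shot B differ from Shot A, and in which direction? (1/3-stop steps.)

Aperture: f/8 → f/9 → f/10 → f/11 → f/13 → f/14 → f/16 → f/18 → f/20 → f/22 → f/25 — 3 1/3 stops narrower (darker).
Shutter speed: 6 → 5 → 4 → 3.2 → 2.5 → 2 → 1.6 → 1.3 — 2 1/3 stops faster (darker).
ISO: 125 → 160 → 200 → 250 → 320 → 400 → 500 → 640 → 800 — 2 2/3 stops raised (brighter).
Net: −3 1/3 −2 1/3 +2 2/3 = −3 stops.

3 stops darker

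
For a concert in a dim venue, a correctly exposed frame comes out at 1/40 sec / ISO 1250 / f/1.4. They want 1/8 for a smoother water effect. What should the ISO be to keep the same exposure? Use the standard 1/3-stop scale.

Shutter speed: 1/40 → 1/30 → 1/25 → 1/20 → 1/15 → 1/13 → 1/10 → 1/8 — 2 1/3 stops longer (brighter).
Need 2 1/3 stops darker from the ISO: 1250 → 1000 → 800 → 640 → 500 → 400 → 320 → 250.

ISO 250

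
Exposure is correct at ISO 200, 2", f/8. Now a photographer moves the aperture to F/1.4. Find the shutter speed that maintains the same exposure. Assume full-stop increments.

1/15s

Aperture: f/8 → f/5.6 → f/4 → f/2.8 → f/2 → f/1.4 — 5 stops opened up (brighter).
Need 5 stops darker from the shutter speed: 2 → 1 → 1/2 → 1/4 → 1/8 → 1/15.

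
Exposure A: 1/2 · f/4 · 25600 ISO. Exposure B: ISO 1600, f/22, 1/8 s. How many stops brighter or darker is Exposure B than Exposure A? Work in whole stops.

Aperture: f/4 → f/5.6 → f/8 → f/11 → f/16 → f/22 — 5 stops smaller aperture (darker).
Shutter speed: 1/2 → 1/4 → 1/8 — 2 stops shorter (darker).
ISO: 25600 → 12800 → 6400 → 3200 → 1600 — 4 stops dropped (darker).
Net: −5 −2 −4 = −11 stops.

11 stops darker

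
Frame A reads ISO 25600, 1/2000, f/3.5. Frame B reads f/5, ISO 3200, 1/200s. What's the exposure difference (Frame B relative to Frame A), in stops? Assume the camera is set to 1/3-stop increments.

2/3 stop darker

Aperture: f/3.5 → f/4 → f/4.5 → f/5 — 1 stop stopped down (darker).
Shutter speed: 1/2000 → 1/1600 → 1/1250 → 1/1000 → 1/800 → 1/640 → 1/500 → 1/400 → 1/320 → 1/250 → 1/200 — 3 1/3 stops slower (brighter).
ISO: 25600 → 20000 → 16000 → 12800 → 10000 → 8000 → 6400 → 5000 → 4000 → 3200 — 3 stops lower (darker).
Net: −1 +3 1/3 −3 = −2/3 stops.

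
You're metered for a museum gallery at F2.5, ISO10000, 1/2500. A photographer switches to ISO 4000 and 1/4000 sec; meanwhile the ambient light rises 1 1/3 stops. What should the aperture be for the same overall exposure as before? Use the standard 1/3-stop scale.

f/2

Scene light: 1 1/3 stops brighter.
ISO: 10000 → 8000 → 6400 → 5000 → 4000 — 1 1/3 stops lower (darker).
Shutter speed: 1/2500 → 1/3200 → 1/4000 — 2/3 stop shorter (darker).
Net so far: 2/3 stop darker. Aperture: f/2.5 → f/2.2 → f/2.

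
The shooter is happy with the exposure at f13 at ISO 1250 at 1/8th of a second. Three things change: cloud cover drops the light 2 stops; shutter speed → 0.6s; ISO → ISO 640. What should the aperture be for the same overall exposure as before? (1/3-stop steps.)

Scene light: 2 stops darker.
Shutter speed: 1/8 → 1/6 → 1/5 → 1/4 → 0.3 → 0.4 → 0.5 → 0.6 — 2 1/3 stops slower (brighter).
ISO: 1250 → 1000 → 800 → 640 — 1 stop lower (darker).
Net so far: 2/3 stop darker. Aperture: f/13 → f/11 → f/10.

f/10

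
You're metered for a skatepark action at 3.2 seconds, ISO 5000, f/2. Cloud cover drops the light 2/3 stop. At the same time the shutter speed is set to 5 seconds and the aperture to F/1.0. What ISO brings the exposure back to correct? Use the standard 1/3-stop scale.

ISO 1250

Scene light: 2/3 stop darker.
Shutter speed: 3.2 → 4 → 5 — 2/3 stop longer (brighter).
Aperture: f/2 → f/1.8 → f/1.6 → f/1.4 → f/1.2 → f/1.1 → f/1.0 — 2 stops opened up (brighter).
Net so far: 2 stops brighter. ISO: 5000 → 4000 → 3200 → 2500 → 2000 → 1600 → 1250.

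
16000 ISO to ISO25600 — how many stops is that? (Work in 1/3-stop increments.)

16000 → 20000 → 25600 — count the steps: 2 third-stops = 2/3 stop.

2/3 stop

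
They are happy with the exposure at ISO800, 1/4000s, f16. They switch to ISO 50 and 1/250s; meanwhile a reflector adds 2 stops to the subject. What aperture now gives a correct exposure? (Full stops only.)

Scene light: 2 stops brighter.
ISO: 800 → 400 → 200 → 100 → 50 — 4 stops lower (darker).
Shutter speed: 1/4000 → 1/2000 → 1/1000 → 1/500 → 1/250 — 4 stops slower (brighter).
Net so far: 2 stops brighter. Aperture: f/16 → f/22 → f/32.

f/32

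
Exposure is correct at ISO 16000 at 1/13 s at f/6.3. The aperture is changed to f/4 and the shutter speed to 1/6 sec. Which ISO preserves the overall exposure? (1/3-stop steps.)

Aperture: f/6.3 → f/5.6 → f/5 → f/4.5 → f/4 — 1 1/3 stops opened up (brighter).
Shutter speed: 1/13 → 1/10 → 1/8 → 1/6 — 1 stop slower (brighter).
Net change so far: 2 1/3 stops brighter. Offset with the ISO: 16000 → 12800 → 10000 → 8000 → 6400 → 5000 → 4000 → 3200.

ISO 3200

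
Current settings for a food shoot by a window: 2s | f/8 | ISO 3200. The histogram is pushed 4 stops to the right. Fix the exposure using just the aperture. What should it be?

f/32

Overexposed by 4 stops → need 4 stops darker.
Aperture: f/8 → f/11 → f/16 → f/22 → f/32.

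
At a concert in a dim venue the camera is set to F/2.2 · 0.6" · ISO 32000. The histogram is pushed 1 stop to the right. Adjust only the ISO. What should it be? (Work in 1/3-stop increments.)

ISO 16000

Overexposed by 1 stop → need 1 stop darker.
ISO: 32000 → 25600 → 20000 → 16000.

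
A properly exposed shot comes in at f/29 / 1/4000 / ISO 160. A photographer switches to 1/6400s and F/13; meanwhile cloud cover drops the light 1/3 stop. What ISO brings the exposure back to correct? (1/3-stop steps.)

Scene light: 1/3 stop darker.
Shutter speed: 1/4000 → 1/5000 → 1/6400 — 2/3 stop shorter (darker).
Aperture: f/29 → f/25 → f/22 → f/20 → f/18 → f/16 → f/14 → f/13 — 2 1/3 stops wider (brighter).
Net so far: 1 1/3 stops brighter. ISO: 160 → 125 → 100 → 80 → 64.

ISO 64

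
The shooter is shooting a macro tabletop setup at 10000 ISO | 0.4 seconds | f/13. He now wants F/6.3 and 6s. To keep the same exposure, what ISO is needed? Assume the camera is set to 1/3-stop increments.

ISO 160

Aperture: f/13 → f/11 → f/10 → f/9 → f/8 → f/7.1 → f/6.3 — 2 stops opened up (brighter).
Shutter speed: 0.4 → 0.5 → 0.6 → 0.8 → 1 → 1.3 → 1.6 → 2 → 2.5 → 3.2 → 4 → 5 → 6 — 4 stops longer (brighter).
Net change so far: 6 stops brighter. Offset with the ISO: 10000 → 8000 → 6400 → 5000 → 4000 → 3200 → 2500 → 2000 → 1600 → 1250 → 1000 → 800 → 640 → 500 → 400 → 320 → 250 → 200 → 160.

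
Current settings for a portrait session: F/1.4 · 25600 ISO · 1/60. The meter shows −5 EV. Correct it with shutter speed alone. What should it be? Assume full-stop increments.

Underexposed by 5 stops → need 5 stops brighter.
Shutter speed: 1/60 → 1/30 → 1/15 → 1/8 → 1/4 → 1/2.

1/2s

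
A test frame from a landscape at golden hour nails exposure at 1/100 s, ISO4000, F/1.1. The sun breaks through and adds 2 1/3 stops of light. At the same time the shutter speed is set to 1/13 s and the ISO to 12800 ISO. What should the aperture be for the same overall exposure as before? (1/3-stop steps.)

f/13

Scene light: 2 1/3 stops brighter.
Shutter speed: 1/100 → 1/80 → 1/60 → 1/50 → 1/40 → 1/30 → 1/25 → 1/20 → 1/15 → 1/13 — 3 stops slower (brighter).
ISO: 4000 → 5000 → 6400 → 8000 → 10000 → 12800 — 1 2/3 stops raised (brighter).
Net so far: 7 stops brighter. Aperture: f/1.1 → f/1.2 → f/1.4 → f/1.6 → f/1.8 → f/2 → f/2.2 → f/2.5 → f/2.8 → f/3.2 → f/3.5 → f/4 → f/4.5 → f/5 → f/5.6 → f/6.3 → f/7.1 → f/8 → f/9 → f/10 → f/11 → f/13.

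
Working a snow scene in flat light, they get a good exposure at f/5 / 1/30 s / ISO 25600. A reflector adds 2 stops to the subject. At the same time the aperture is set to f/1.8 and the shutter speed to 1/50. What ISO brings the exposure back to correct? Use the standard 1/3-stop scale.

Scene light: 2 stops brighter.
Aperture: f/5 → f/4.5 → f/4 → f/3.5 → f/3.2 → f/2.8 → f/2.5 → f/2.2 → f/2 → f/1.8 — 3 stops larger aperture (brighter).
Shutter speed: 1/30 → 1/40 → 1/50 — 2/3 stop shorter (darker).
Net so far: 4 1/3 stops brighter. ISO: 25600 → 20000 → 16000 → 12800 → 10000 → 8000 → 6400 → 5000 → 4000 → 3200 → 2500 → 2000 → 1600 → 1250.

ISO 1250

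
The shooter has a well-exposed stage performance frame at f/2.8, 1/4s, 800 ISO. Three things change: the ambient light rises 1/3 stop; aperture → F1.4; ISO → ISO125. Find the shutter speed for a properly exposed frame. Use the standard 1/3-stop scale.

0.3 s

Scene light: 1/3 stop brighter.
Aperture: f/2.8 → f/2.5 → f/2.2 → f/2 → f/1.8 → f/1.6 → f/1.4 — 2 stops opened up (brighter).
ISO: 800 → 640 → 500 → 400 → 320 → 250 → 200 → 160 → 125 — 2 2/3 stops lower (darker).
Net so far: 1/3 stop darker. Shutter speed: 1/4 → 0.3.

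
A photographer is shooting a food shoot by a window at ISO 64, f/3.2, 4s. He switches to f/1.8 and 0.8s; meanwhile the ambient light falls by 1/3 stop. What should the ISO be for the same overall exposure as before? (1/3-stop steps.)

ISO 125

Scene light: 1/3 stop darker.
Aperture: f/3.2 → f/2.8 → f/2.5 → f/2.2 → f/2 → f/1.8 — 1 2/3 stops opened up (brighter).
Shutter speed: 4 → 3.2 → 2.5 → 2 → 1.6 → 1.3 → 1 → 0.8 — 2 1/3 stops shorter (darker).
Net so far: 1 stop darker. ISO: 64 → 80 → 100 → 125.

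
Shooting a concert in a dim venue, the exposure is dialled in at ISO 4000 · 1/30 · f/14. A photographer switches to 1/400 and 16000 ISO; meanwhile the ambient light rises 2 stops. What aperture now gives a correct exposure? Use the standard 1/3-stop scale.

Scene light: 2 stops brighter.
Shutter speed: 1/30 → 1/40 → 1/50 → 1/60 → 1/80 → 1/100 → 1/125 → 1/160 → 1/200 → 1/250 → 1/320 → 1/400 — 3 2/3 stops faster (darker).
ISO: 4000 → 5000 → 6400 → 8000 → 10000 → 12800 → 16000 — 2 stops higher (brighter).
Net so far: 1/3 stop brighter. Aperture: f/14 → f/16.

f/16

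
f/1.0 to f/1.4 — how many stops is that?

1 stop

f/1.0 → f/1.4 — count the steps: 1 stop.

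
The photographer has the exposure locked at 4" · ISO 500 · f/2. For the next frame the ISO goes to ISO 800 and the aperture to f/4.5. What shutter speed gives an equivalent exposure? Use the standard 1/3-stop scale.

13 s

ISO: 500 → 640 → 800 — 2/3 stop higher (brighter).
Aperture: f/2 → f/2.2 → f/2.5 → f/2.8 → f/3.2 → f/3.5 → f/4 → f/4.5 — 2 1/3 stops narrower (darker).
Net change so far: 1 2/3 stops darker. Offset with the shutter speed: 4 → 5 → 6 → 8 → 10 → 13.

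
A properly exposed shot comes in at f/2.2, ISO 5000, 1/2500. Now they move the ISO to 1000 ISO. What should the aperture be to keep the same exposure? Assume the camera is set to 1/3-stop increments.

f/1.0

ISO: 5000 → 4000 → 3200 → 2500 → 2000 → 1600 → 1250 → 1000 — 2 1/3 stops dropped (darker).
Need 2 1/3 stops brighter from the aperture: f/2.2 → f/2 → f/1.8 → f/1.6 → f/1.4 → f/1.2 → f/1.1 → f/1.0.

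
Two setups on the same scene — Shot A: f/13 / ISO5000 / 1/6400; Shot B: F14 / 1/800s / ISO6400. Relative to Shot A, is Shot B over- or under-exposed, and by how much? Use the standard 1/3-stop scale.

3 stops brighter

Aperture: f/13 → f/14 — 1/3 stop stopped down (darker).
Shutter speed: 1/6400 → 1/5000 → 1/4000 → 1/3200 → 1/2500 → 1/2000 → 1/1600 → 1/1250 → 1/1000 → 1/800 — 3 stops slower (brighter).
ISO: 5000 → 6400 — 1/3 stop higher (brighter).
Net: −1/3 +3 +1/3 = +3 stops.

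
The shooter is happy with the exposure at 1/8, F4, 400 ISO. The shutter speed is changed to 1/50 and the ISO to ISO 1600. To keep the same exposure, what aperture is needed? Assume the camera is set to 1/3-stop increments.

Shutter speed: 1/8 → 1/10 → 1/13 → 1/15 → 1/20 → 1/25 → 1/30 → 1/40 → 1/50 — 2 2/3 stops shorter (darker).
ISO: 400 → 500 → 640 → 800 → 1000 → 1250 → 1600 — 2 stops raised (brighter).
Net change so far: 2/3 stop darker. Offset with the aperture: f/4 → f/3.5 → f/3.2.

f/3.2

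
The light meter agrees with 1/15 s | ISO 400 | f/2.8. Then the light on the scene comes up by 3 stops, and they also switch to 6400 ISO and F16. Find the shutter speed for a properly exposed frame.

Scene light: 3 stops brighter.
ISO: 400 → 800 → 1600 → 3200 → 6400 — 4 stops higher (brighter).
Aperture: f/2.8 → f/4 → f/5.6 → f/8 → f/11 → f/16 — 5 stops smaller aperture (darker).
Net so far: 2 stops brighter. Shutter speed: 1/15 → 1/30 → 1/60.

1/60s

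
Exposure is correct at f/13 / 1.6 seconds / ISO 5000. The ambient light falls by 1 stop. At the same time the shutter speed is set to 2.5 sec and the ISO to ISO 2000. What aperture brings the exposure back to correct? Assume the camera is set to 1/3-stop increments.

Scene light: 1 stop darker.
Shutter speed: 1.6 → 2 → 2.5 — 2/3 stop slower (brighter).
ISO: 5000 → 4000 → 3200 → 2500 → 2000 — 1 1/3 stops lower (darker).
Net so far: 1 2/3 stops darker. Aperture: f/13 → f/11 → f/10 → f/9 → f/8 → f/7.1.

f/7.1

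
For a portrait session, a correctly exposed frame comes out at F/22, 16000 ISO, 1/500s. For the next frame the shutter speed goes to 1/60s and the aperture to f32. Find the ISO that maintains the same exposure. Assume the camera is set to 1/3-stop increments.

Shutter speed: 1/500 → 1/400 → 1/320 → 1/250 → 1/200 → 1/160 → 1/125 → 1/100 → 1/80 → 1/60 — 3 stops slower (brighter).
Aperture: f/22 → f/25 → f/29 → f/32 — 1 stop narrower (darker).
Net change so far: 2 stops brighter. Offset with the ISO: 16000 → 12800 → 10000 → 8000 → 6400 → 5000 → 4000.

ISO 4000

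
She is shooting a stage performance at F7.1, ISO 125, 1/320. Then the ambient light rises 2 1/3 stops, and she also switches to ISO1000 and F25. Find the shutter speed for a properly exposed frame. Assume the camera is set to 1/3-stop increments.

Scene light: 2 1/3 stops brighter.
ISO: 125 → 160 → 200 → 250 → 320 → 400 → 500 → 640 → 800 → 1000 — 3 stops raised (brighter).
Aperture: f/7.1 → f/8 → f/9 → f/10 → f/11 → f/13 → f/14 → f/16 → f/18 → f/20 → f/22 → f/25 — 3 2/3 stops smaller aperture (darker).
Net so far: 1 2/3 stops brighter. Shutter speed: 1/320 → 1/400 → 1/500 → 1/640 → 1/800 → 1/1000.

1/1000s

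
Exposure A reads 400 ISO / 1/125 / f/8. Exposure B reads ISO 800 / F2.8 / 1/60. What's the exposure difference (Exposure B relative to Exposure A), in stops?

5 stops brighter

Aperture: f/8 → f/5.6 → f/4 → f/2.8 — 3 stops opened up (brighter).
Shutter speed: 1/125 → 1/60 — 1 stop longer (brighter).
ISO: 400 → 800 — 1 stop higher (brighter).
Net: +3 +1 +1 = +5 stops.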